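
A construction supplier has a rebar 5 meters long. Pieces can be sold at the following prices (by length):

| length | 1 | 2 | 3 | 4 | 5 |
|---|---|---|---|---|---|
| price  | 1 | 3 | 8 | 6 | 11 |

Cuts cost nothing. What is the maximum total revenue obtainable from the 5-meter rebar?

11

Build R[k] bottom-up: R[k] = max over allowed piece i of (p[i] + R[k−i]).
R[1] = 1
R[2] = 3
R[3] = 8
R[4] = 9  (first piece 1, then R[3]=8)
R[5] = 11  (first piece 2, then R[3]=8)
One optimal cutting: 3 + 2 → ₹8 + ₹3 = ₹11.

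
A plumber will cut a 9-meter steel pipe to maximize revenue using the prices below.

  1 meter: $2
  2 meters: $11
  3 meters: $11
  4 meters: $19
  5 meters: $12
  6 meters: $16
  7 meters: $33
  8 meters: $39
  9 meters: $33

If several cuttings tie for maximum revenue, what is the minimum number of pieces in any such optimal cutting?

5

Build r[k] bottom-up: r[k] = max over allowed piece i of (p[i] + r[k−i]).
r[1] = 2
r[2] = max(2+2, 11+0) = 11
r[3] = max(2+11, 11+2, 11+0) = 13
r[4] = max(2+13, 11+11, 11+2, 19+0) = 22
r[5] = max(2+22, 11+13, 11+11, 19+2, 12+0) = 24
r[6] = max(2+24, 11+22, 11+13, 19+11, 12+2, 16+0) = 33
r[7] = max(2+33, 11+24, 11+22, …, 16+2, 33+0) = 35
r[8] = max(2+35, 11+33, 11+24, …, 33+2, 39+0) = 44
r[9] = max(2+44, 11+35, 11+33, …, 39+2, 33+0) = 46
Maximum revenue is $46.
Now minimize piece count subject to staying optimal: for each k, pieces[k] = 1 + min over i with p[i]+r[k−i]=r[k] of pieces[k−i].
pieces[6] = 3
pieces[7] = 4
pieces[8] = 4
pieces[9] = 5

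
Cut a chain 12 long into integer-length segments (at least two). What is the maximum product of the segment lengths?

Let f[k] be the best product for length k (with at least one cut). For each first piece i, the rest contributes max(k−i, f[k−i]).
f[2] = 1·max(1,0) = 1·1 = 1
f[3] = max(1·2, 2·1) = 2
f[4] = max(1·3, 2·2, 3·1) = 4
f[5] = max(1·4, 2·3, 3·2, 4·1) = 6
f[6] = max(1·6, 2·4, 3·3, 4·2, 5·1) = 9
f[7] = max(1·9, 2·6, 3·4, 4·3, 5·2, 6·1) = 12
f[8] = max(1·12, 2·9, 3·6, …, 6·2, 7·1) = 18
f[9] = max(1·18, 2·12, 3·9, …, 7·2, 8·1) = 27
f[10] = max(1·27, 2·18, 3·12, …, 8·2, 9·1) = 36
f[11] = max(1·36, 2·27, 3·18, …, 9·2, 10·1) = 54
f[12] = max(1·54, 2·36, 3·27, …, 10·2, 11·1) = 81
One optimal split: 3 + 3 + 3 + 3; product 3·3·3·3 = 81.

81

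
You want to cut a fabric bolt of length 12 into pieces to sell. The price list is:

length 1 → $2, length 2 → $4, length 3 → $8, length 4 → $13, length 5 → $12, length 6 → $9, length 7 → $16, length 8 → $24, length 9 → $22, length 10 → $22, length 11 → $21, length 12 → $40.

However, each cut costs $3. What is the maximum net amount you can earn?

Build r[k] bottom-up: r[k] = max over allowed piece i of (p[i] + r[k−i]) − 3 per cut.
r[1] = 2
r[2] = max(2+2-3, 4+0) = 4
r[3] = max(2+4-3, 4+2-3, 8+0) = 8
r[4] = max(2+8-3, 4+4-3, 8+2-3, 13+0) = 13
r[5] = max(2+13-3, 4+8-3, 8+4-3, 13+2-3, 12+0) = 12
r[6] = max(2+12-3, 4+13-3, 8+8-3, 13+4-3, 12+2-3, 9+0) = 14
r[7] = max(2+14-3, 4+12-3, 8+13-3, …, 9+2-3, 16+0) = 18
r[8] = max(2+18-3, 4+14-3, 8+12-3, …, 16+2-3, 24+0) = 24
r[9] = max(2+24-3, 4+18-3, 8+14-3, …, 24+2-3, 22+0) = 23
r[10] = max(2+23-3, 4+24-3, 8+18-3, …, 22+2-3, 22+0) = 25
r[11] = max(2+25-3, 4+23-3, 8+24-3, …, 22+2-3, 21+0) = 29
r[12] = max(2+29-3, 4+25-3, 8+23-3, …, 21+2-3, 40+0) = 40
Best is to make no cuts and sell whole for $40.

40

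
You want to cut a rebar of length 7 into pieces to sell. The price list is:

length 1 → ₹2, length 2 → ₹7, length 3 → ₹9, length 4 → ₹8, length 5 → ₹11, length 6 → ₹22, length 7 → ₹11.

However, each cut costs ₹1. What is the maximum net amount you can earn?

23

Consider every possible first cut. r[k] is the best of p[i]+r[k−i] over all sellable i≤k, charging 1 whenever i<k.
r[1] = 2
r[2] = 7
r[3] = 9
r[4] = 13  (first piece 2, then r[2]=7)
r[5] = 15  (first piece 2, then r[3]=9)
r[6] = 22
r[7] = 23  (first piece 1, then r[6]=22)
One optimal plan: pieces 6 + 1 (1 cut) → ₹24 − ₹1 = ₹23.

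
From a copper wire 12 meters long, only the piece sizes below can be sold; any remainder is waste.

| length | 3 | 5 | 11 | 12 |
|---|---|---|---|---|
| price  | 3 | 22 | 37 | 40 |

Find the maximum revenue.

Let f[k] be the best obtainable value from length k. For each k, try every first piece i and keep the best of price[i] + f[k−i].
f[1] = 0
f[2] = 0
f[3] = 3
f[4] = 3
f[5] = 22
f[6] = 22
f[7] = 22
f[8] = 25  (first piece 3, then f[5]=22)
f[9] = 25
f[10] = 44  (first piece 5, then f[5]=22)
f[11] = 44
f[12] = 44
One optimal cutting: pieces 5 + 5 with 2 meters of scrap → €44.

44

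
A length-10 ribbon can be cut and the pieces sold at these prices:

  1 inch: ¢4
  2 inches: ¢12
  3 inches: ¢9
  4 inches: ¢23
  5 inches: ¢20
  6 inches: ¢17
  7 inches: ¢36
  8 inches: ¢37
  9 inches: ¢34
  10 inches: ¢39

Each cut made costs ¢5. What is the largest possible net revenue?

Build r[k] bottom-up: r[k] = max over allowed piece i of (p[i] + r[k−i]) − 5 per cut.
r[1] = 4
r[2] = max(4+4-5, 12+0) = 12
r[3] = max(4+12-5, 12+4-5, 9+0) = 11
r[4] = max(4+11-5, 12+12-5, 9+4-5, 23+0) = 23
r[5] = max(4+23-5, 12+11-5, 9+12-5, 23+4-5, 20+0) = 22
r[6] = max(4+22-5, 12+23-5, 9+11-5, 23+12-5, 20+4-5, 17+0) = 30
r[7] = max(4+30-5, 12+22-5, 9+23-5, …, 17+4-5, 36+0) = 36
r[8] = max(4+36-5, 12+30-5, 9+22-5, …, 36+4-5, 37+0) = 41
r[9] = max(4+41-5, 12+36-5, 9+30-5, …, 37+4-5, 34+0) = 43
r[10] = max(4+43-5, 12+41-5, 9+36-5, …, 34+4-5, 39+0) = 48
One optimal plan: pieces 4 + 4 + 2 (2 cuts) → ¢58 − ¢10 = ¢48.

48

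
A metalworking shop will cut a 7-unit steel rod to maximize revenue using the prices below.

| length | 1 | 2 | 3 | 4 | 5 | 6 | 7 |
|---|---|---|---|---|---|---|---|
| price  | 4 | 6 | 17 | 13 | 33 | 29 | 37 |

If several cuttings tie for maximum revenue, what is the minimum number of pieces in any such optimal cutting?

Consider every possible first cut. r[k] is the best of p[i]+r[k−i] over all sellable i≤k.
r[1] = 4
r[2] = max(4+4, 6+0) = 8
r[3] = max(4+8, 6+4, 17+0) = 17
r[4] = max(4+17, 6+8, 17+4, 13+0) = 21
r[5] = max(4+21, 6+17, 17+8, 13+4, 33+0) = 33
r[6] = max(4+33, 6+21, 17+17, 13+8, 33+4, 29+0) = 37
r[7] = max(4+37, 6+33, 17+21, …, 29+4, 37+0) = 41
Maximum revenue is $41.
Now minimize piece count subject to staying optimal: for each k, pieces[k] = 1 + min over i with p[i]+r[k−i]=r[k] of pieces[k−i].
pieces[4] = 2
pieces[5] = 1
pieces[6] = 2
pieces[7] = 3

3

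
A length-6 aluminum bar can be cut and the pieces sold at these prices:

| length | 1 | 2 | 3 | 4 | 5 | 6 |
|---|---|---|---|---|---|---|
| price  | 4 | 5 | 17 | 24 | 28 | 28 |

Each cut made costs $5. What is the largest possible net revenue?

Build r[k] bottom-up: r[k] = max over allowed piece i of (p[i] + r[k−i]) − 5 per cut.
r[1] = 4
r[2] = max(4+4-5, 5+0) = 5
r[3] = max(4+5-5, 5+4-5, 17+0) = 17
r[4] = max(4+17-5, 5+5-5, 17+4-5, 24+0) = 24
r[5] = max(4+24-5, 5+17-5, 17+5-5, 24+4-5, 28+0) = 28
r[6] = max(4+28-5, 5+24-5, 17+17-5, 24+5-5, 28+4-5, 28+0) = 29
One optimal plan: pieces 3 + 3 (1 cut) → $34 − $5 = $29.

29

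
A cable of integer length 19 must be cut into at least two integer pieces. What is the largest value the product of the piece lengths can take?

Define m[k] = max over 1≤i<k of i · max(k−i, m[k−i]); the inner max lets the remainder stay uncut if that's better.
Small cases: m[2]=1, m[3]=2, m[4]=4, m[5]=6, m[6]=9, m[7]=12, m[8]=18, m[9]=27, m[10]=36, m[11]=54, m[12]=81, m[13]=108.
m[14] = 2·max(12,81) = 2·81 = 162
m[15] = 3·max(12,81) = 3·81 = 243
m[16] = 2·max(14,162) = 2·162 = 324
m[17] = 2·max(15,243) = 2·243 = 486
m[18] = 3·max(15,243) = 3·243 = 729
m[19] = 2·max(17,486) = 2·486 = 972
One optimal split: 3 + 3 + 3 + 3 + 3 + 2 + 2; product 3·3·3·3·3·2·2 = 972.

972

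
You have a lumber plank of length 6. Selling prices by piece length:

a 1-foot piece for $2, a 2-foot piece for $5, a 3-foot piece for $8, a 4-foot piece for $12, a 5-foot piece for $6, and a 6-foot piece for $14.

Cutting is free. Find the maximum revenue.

Build r[k] bottom-up: r[k] = max over allowed piece i of (p[i] + r[k−i]).
r[1] = 2
r[2] = max(2+2, 5+0) = 5
r[3] = max(2+5, 5+2, 8+0) = 8
r[4] = max(2+8, 5+5, 8+2, 12+0) = 12
r[5] = max(2+12, 5+8, 8+5, 12+2, 6+0) = 14
r[6] = max(2+14, 5+12, 8+8, 12+5, 6+2, 14+0) = 17
One optimal cutting: 4 + 2 → $12 + $5 = $17.

17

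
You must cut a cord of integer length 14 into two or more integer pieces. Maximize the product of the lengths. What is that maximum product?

Let m[k] be the best product for length k (with at least one cut). For each first piece i, the rest contributes max(k−i, m[k−i]).
Small cases: m[2]=1, m[3]=2, m[4]=4, m[5]=6, m[6]=9, m[7]=12, m[8]=18.
m[9] = 3·max(6,9) = 3·9 = 27
m[10] = 2·max(8,18) = 2·18 = 36
m[11] = 2·max(9,27) = 2·27 = 54
m[12] = 3·max(9,27) = 3·27 = 81
m[13] = 2·max(11,54) = 2·54 = 108
m[14] = 2·max(12,81) = 2·81 = 162
One optimal split: 3 + 3 + 3 + 3 + 2; product 3·3·3·3·2 = 162.

162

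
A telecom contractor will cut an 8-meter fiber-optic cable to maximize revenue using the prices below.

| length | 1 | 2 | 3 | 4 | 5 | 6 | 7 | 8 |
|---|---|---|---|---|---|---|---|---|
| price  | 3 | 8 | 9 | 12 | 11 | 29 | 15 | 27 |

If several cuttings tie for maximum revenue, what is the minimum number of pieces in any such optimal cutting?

Consider every possible first cut. r[k] is the best of p[i]+r[k−i] over all sellable i≤k.
r[1] = 3
r[2] = 8
r[3] = 11  (first piece 1, then r[2]=8)
r[4] = 16  (first piece 2, then r[2]=8)
r[5] = 19  (first piece 1, then r[4]=16)
r[6] = 29
r[7] = 32  (first piece 1, then r[6]=29)
r[8] = 37  (first piece 2, then r[6]=29)
Maximum revenue is $37.
Now minimize piece count subject to staying optimal: for each k, pieces[k] = 1 + min over i with p[i]+r[k−i]=r[k] of pieces[k−i].
pieces[5] = 3
pieces[6] = 1
pieces[7] = 2
pieces[8] = 2

2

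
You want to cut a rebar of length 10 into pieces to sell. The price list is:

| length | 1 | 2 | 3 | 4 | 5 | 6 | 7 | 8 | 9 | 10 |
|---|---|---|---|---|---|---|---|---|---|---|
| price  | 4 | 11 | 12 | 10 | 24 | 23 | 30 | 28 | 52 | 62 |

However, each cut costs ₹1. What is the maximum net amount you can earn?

62

Build r[k] bottom-up: r[k] = max over allowed piece i of (p[i] + r[k−i]) − 1 per cut.
r[1] = 4
r[2] = 11
r[3] = 14  (first piece 1, then r[2]=11)
r[4] = 21  (first piece 2, then r[2]=11)
r[5] = 24  (first piece 1, then r[4]=21)
r[6] = 31  (first piece 2, then r[4]=21)
r[7] = 34  (first piece 1, then r[6]=31)
r[8] = 41  (first piece 2, then r[6]=31)
r[9] = 52
r[10] = 62
Best is to make no cuts and sell whole for ₹62.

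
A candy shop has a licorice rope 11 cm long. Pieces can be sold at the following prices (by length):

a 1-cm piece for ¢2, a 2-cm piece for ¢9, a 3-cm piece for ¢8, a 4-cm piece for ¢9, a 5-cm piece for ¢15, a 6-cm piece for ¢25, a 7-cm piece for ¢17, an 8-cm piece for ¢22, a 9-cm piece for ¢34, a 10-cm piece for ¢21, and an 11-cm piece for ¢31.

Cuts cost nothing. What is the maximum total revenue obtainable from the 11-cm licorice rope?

Let R[k] be the best obtainable value from length k. For each k, try every first piece i and keep the best of price[i] + R[k−i].
R[1] = 2
R[2] = 9
R[3] = 11  (first piece 1, then R[2]=9)
R[4] = 18  (first piece 2, then R[2]=9)
R[5] = 20  (first piece 1, then R[4]=18)
R[6] = 27  (first piece 2, then R[4]=18)
R[7] = 29  (first piece 1, then R[6]=27)
R[8] = 36  (first piece 2, then R[6]=27)
R[9] = 38  (first piece 1, then R[8]=36)
R[10] = 45  (first piece 2, then R[8]=36)
R[11] = 47  (first piece 1, then R[10]=45)
One optimal cutting: 2 + 2 + 2 + 2 + 2 + 1 → ¢9 + ¢9 + ¢9 + ¢9 + ¢9 + ¢2 = ¢47.

47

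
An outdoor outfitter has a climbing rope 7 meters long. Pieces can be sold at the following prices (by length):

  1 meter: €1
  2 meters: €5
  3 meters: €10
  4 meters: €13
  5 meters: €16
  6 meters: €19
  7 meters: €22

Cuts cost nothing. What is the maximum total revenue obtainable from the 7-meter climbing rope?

23

Let R[k] be the best obtainable value from length k. For each k, try every first piece i and keep the best of price[i] + R[k−i].
R[1] = 1
R[2] = max(1+1, 5+0) = 5
R[3] = max(1+5, 5+1, 10+0) = 10
R[4] = max(1+10, 5+5, 10+1, 13+0) = 13
R[5] = max(1+13, 5+10, 10+5, 13+1, 16+0) = 16
R[6] = max(1+16, 5+13, 10+10, 13+5, 16+1, 19+0) = 20
R[7] = max(1+20, 5+16, 10+13, …, 19+1, 22+0) = 23
One optimal cutting: 4 + 3 → €13 + €10 = €23.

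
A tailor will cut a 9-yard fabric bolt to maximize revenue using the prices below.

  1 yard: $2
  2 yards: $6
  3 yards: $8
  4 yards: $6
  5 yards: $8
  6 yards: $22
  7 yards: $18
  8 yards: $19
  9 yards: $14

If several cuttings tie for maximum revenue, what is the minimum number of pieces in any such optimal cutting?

2

Consider every possible first cut. r[k] is the best of p[i]+r[k−i] over all sellable i≤k.
r[1] = 2
r[2] = max(2+2, 6+0) = 6
r[3] = max(2+6, 6+2, 8+0) = 8
r[4] = max(2+8, 6+6, 8+2, 6+0) = 12
r[5] = max(2+12, 6+8, 8+6, 6+2, 8+0) = 14
r[6] = max(2+14, 6+12, 8+8, 6+6, 8+2, 22+0) = 22
r[7] = max(2+22, 6+14, 8+12, …, 22+2, 18+0) = 24
r[8] = max(2+24, 6+22, 8+14, …, 18+2, 19+0) = 28
r[9] = max(2+28, 6+24, 8+22, …, 19+2, 14+0) = 30
Maximum revenue is $30.
Now minimize piece count subject to staying optimal: for each k, pieces[k] = 1 + min over i with p[i]+r[k−i]=r[k] of pieces[k−i].
pieces[6] = 1
pieces[7] = 2
pieces[8] = 2
pieces[9] = 2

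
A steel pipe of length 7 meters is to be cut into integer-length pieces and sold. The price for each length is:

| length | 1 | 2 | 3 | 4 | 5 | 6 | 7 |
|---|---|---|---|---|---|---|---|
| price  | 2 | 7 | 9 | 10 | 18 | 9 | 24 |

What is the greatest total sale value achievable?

25

Build R[k] bottom-up: R[k] = max over allowed piece i of (p[i] + R[k−i]).
R[1] = 2
R[2] = max(2+2, 7+0) = 7
R[3] = max(2+7, 7+2, 9+0) = 9
R[4] = max(2+9, 7+7, 9+2, 10+0) = 14
R[5] = max(2+14, 7+9, 9+7, 10+2, 18+0) = 18
R[6] = max(2+18, 7+14, 9+9, 10+7, 18+2, 9+0) = 21
R[7] = max(2+21, 7+18, 9+14, …, 9+2, 24+0) = 25
One optimal cutting: 5 + 2 → $18 + $7 = $25.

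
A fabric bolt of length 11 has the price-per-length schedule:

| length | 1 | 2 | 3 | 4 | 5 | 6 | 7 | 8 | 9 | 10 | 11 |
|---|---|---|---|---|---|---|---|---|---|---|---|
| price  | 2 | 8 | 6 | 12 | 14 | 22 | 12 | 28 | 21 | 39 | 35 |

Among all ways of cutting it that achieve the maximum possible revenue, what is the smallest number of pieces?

6

Build r[k] bottom-up: r[k] = max over allowed piece i of (p[i] + r[k−i]).
r[1] = 2
r[2] = max(2+2, 8+0) = 8
r[3] = max(2+8, 8+2, 6+0) = 10
r[4] = max(2+10, 8+8, 6+2, 12+0) = 16
r[5] = max(2+16, 8+10, 6+8, 12+2, 14+0) = 18
r[6] = max(2+18, 8+16, 6+10, 12+8, 14+2, 22+0) = 24
r[7] = max(2+24, 8+18, 6+16, …, 22+2, 12+0) = 26
r[8] = max(2+26, 8+24, 6+18, …, 12+2, 28+0) = 32
r[9] = max(2+32, 8+26, 6+24, …, 28+2, 21+0) = 34
r[10] = max(2+34, 8+32, 6+26, …, 21+2, 39+0) = 40
r[11] = max(2+40, 8+34, 6+32, …, 39+2, 35+0) = 42
Maximum revenue is $42.
Now minimize piece count subject to staying optimal: for each k, pieces[k] = 1 + min over i with p[i]+r[k−i]=r[k] of pieces[k−i].
pieces[8] = 4
pieces[9] = 5
pieces[10] = 5
pieces[11] = 6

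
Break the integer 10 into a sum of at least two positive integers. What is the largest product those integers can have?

Fill m[k] for k=2..10: at each k try every first piece i and multiply by the better of (k−i) uncut or m[k−i].
m[2] = 1×max(1,0) = 1×1 = 1
m[3] = 1×max(2,1) = 1×2 = 2
m[4] = 2×max(2,1) = 2×2 = 4
m[5] = 2×max(3,2) = 2×3 = 6
m[6] = 3×max(3,2) = 3×3 = 9
m[7] = 2×max(5,6) = 2×6 = 12
m[8] = 2×max(6,9) = 2×9 = 18
m[9] = 3×max(6,9) = 3×9 = 27
m[10] = 2×max(8,18) = 2×18 = 36
One optimal split: 3 + 3 + 2 + 2; product 3×3×2×2 = 36.

36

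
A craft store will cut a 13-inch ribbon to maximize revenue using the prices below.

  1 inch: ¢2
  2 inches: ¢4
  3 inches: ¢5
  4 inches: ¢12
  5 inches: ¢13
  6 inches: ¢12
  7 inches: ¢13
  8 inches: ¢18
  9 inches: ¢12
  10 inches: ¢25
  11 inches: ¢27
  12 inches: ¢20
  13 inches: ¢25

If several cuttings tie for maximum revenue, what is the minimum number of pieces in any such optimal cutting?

Let r[k] be the best obtainable value from length k. For each k, try every first piece i and keep the best of price[i] + r[k−i].
r[1] = 2
r[2] = 4  (first piece 1, then r[1]=2)
r[3] = 6  (first piece 1, then r[2]=4)
r[4] = 12
r[5] = 14  (first piece 1, then r[4]=12)
r[6] = 16  (first piece 1, then r[5]=14)
r[7] = 18  (first piece 1, then r[6]=16)
r[8] = 24  (first piece 4, then r[4]=12)
r[9] = 26  (first piece 1, then r[8]=24)
r[10] = 28  (first piece 1, then r[9]=26)
r[11] = 30  (first piece 1, then r[10]=28)
r[12] = 36  (first piece 4, then r[8]=24)
r[13] = 38  (first piece 1, then r[12]=36)
Maximum revenue is ¢38.
Now minimize piece count subject to staying optimal: for each k, pieces[k] = 1 + min over i with p[i]+r[k−i]=r[k] of pieces[k−i].
pieces[10] = 3
pieces[11] = 4
pieces[12] = 3
pieces[13] = 4

4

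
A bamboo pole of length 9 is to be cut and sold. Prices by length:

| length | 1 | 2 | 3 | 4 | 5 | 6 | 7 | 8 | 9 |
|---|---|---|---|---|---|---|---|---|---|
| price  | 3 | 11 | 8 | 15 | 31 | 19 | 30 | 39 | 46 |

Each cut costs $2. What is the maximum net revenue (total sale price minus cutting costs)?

49

Consider every possible first cut. r[k] is the best of p[i]+r[k−i] over all sellable i≤k, charging 2 whenever i<k.
r[1] = 3
r[2] = 11
r[3] = 12  (first piece 1, then r[2]=11)
r[4] = 20  (first piece 2, then r[2]=11)
r[5] = 31
r[6] = 32  (first piece 1, then r[5]=31)
r[7] = 40  (first piece 2, then r[5]=31)
r[8] = 41  (first piece 1, then r[7]=40)
r[9] = 49  (first piece 2, then r[7]=40)
One optimal plan: pieces 5 + 2 + 2 (2 cuts) → $53 − $4 = $49.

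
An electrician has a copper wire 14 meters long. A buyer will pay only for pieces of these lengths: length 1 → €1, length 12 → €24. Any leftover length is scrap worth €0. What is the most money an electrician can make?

26

Build f[k] bottom-up: f[k] = max over allowed piece i of (p[i] + f[k−i]).
f[1] = 1
f[2] = 2  (first piece 1, then f[1]=1)
f[3] = 3  (first piece 1, then f[2]=2)
f[4] = 4  (first piece 1, then f[3]=3)
f[5] = 5  (first piece 1, then f[4]=4)
f[6] = 6  (first piece 1, then f[5]=5)
f[7] = 7  (first piece 1, then f[6]=6)
f[8] = 8  (first piece 1, then f[7]=7)
f[9] = 9  (first piece 1, then f[8]=8)
f[10] = 10  (first piece 1, then f[9]=9)
f[11] = 11  (first piece 1, then f[10]=10)
f[12] = 24
f[13] = 25  (first piece 1, then f[12]=24)
f[14] = 26  (first piece 1, then f[13]=25)
One optimal cutting: 12 + 1 + 1 → €26.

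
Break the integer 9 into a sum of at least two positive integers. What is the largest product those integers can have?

Let m[k] be the best product for length k (with at least one cut). For each first piece i, the rest contributes max(k−i, m[k−i]).
m[2] = 1·max(1,0) = 1·1 = 1
m[3] = 1·max(2,1) = 1·2 = 2
m[4] = 2·max(2,1) = 2·2 = 4
m[5] = 2·max(3,2) = 2·3 = 6
m[6] = 3·max(3,2) = 3·3 = 9
m[7] = 2·max(5,6) = 2·6 = 12
m[8] = 2·max(6,9) = 2·9 = 18
m[9] = 3·max(6,9) = 3·9 = 27
One optimal split: 3 + 3 + 3; product 3·3·3 = 27.

27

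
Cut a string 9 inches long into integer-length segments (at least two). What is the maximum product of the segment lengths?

Define m[k] = max over 1≤i<k of i · max(k−i, m[k−i]); the inner max lets the remainder stay uncut if that's better.
m[2] = 1·max(1,0) = 1·1 = 1
m[3] = max(1·2, 2·1) = 2
m[4] = max(1·3, 2·2, 3·1) = 4
m[5] = max(1·4, 2·3, 3·2, 4·1) = 6
m[6] = max(1·6, 2·4, 3·3, 4·2, 5·1) = 9
m[7] = max(1·9, 2·6, 3·4, 4·3, 5·2, 6·1) = 12
m[8] = max(1·12, 2·9, 3·6, …, 6·2, 7·1) = 18
m[9] = max(1·18, 2·12, 3·9, …, 7·2, 8·1) = 27
One optimal split: 3 + 3 + 3; product 3·3·3 = 27.

27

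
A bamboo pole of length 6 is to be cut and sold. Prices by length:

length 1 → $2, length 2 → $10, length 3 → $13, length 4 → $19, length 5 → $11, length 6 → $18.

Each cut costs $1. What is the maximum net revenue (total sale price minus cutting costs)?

Let r[k] be the best obtainable value from length k. For each k, try every first piece i and keep the best of price[i] + r[k−i] minus the 1 cut fee when i<k.
r[1] = 2
r[2] = 10
r[3] = 13
r[4] = 19  (first piece 2, then r[2]=10)
r[5] = 22  (first piece 2, then r[3]=13)
r[6] = 28  (first piece 2, then r[4]=19)
One optimal plan: pieces 2 + 2 + 2 (2 cuts) → $30 − $2 = $28.

28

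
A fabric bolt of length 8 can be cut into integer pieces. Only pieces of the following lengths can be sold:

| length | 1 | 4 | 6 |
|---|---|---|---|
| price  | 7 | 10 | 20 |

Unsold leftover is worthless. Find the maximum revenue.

56

Consider every possible first cut. f[k] is the best of p[i]+f[k−i] over all sellable i≤k.
f[1] = 7
f[2] = 14  (first piece 1, then f[1]=7)
f[3] = 21  (first piece 1, then f[2]=14)
f[4] = 28  (first piece 1, then f[3]=21)
f[5] = 35  (first piece 1, then f[4]=28)
f[6] = 42  (first piece 1, then f[5]=35)
f[7] = 49  (first piece 1, then f[6]=42)
f[8] = 56  (first piece 1, then f[7]=49)
One optimal cutting: 1 + 1 + 1 + 1 + 1 + 1 + 1 + 1 → $56.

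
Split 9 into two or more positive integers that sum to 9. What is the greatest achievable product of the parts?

Define prod[k] = max over 1≤i<k of i · max(k−i, prod[k−i]); the inner max lets the remainder stay uncut if that's better.
Small cases: prod[2]=1, prod[3]=2.
prod[4] = 2×max(2,1) = 2×2 = 4
prod[5] = 2×max(3,2) = 2×3 = 6
prod[6] = 3×max(3,2) = 3×3 = 9
prod[7] = 2×max(5,6) = 2×6 = 12
prod[8] = 2×max(6,9) = 2×9 = 18
prod[9] = 3×max(6,9) = 3×9 = 27
One optimal split: 3 + 3 + 3; product 3×3×3 = 27.

27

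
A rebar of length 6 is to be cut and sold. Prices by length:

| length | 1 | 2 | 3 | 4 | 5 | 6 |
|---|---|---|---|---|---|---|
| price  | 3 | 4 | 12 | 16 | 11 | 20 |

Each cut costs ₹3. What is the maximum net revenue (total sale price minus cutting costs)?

21

Build r[k] bottom-up: r[k] = max over allowed piece i of (p[i] + r[k−i]) − 3 per cut.
r[1] = 3
r[2] = 4
r[3] = 12
r[4] = 16
r[5] = 16  (first piece 1, then r[4]=16)
r[6] = 21  (first piece 3, then r[3]=12)
One optimal plan: pieces 3 + 3 (1 cut) → ₹24 − ₹3 = ₹21.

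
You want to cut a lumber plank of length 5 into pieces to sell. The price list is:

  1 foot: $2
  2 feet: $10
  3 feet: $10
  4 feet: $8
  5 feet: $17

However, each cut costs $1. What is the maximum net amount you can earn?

20

Build v[k] bottom-up: v[k] = max over allowed piece i of (p[i] + v[k−i]) − 1 per cut.
v[1] = 2
v[2] = max(2+2-1, 10+0) = 10
v[3] = max(2+10-1, 10+2-1, 10+0) = 11
v[4] = max(2+11-1, 10+10-1, 10+2-1, 8+0) = 19
v[5] = max(2+19-1, 10+11-1, 10+10-1, 8+2-1, 17+0) = 20
One optimal plan: pieces 2 + 2 + 1 (2 cuts) → $22 − $2 = $20.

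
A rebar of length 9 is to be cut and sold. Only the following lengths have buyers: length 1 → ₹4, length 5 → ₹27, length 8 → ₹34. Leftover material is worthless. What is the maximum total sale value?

Consider every possible first cut. best[k] is the best of p[i]+best[k−i] over all sellable i≤k.
best[1] = 4
best[2] = 8  (first piece 1, then best[1]=4)
best[3] = 12  (first piece 1, then best[2]=8)
best[4] = 16  (first piece 1, then best[3]=12)
best[5] = max(4+16, 27+0) = 27
best[6] = max(4+27, 27+4) = 31
best[7] = max(4+31, 27+8) = 35
best[8] = max(4+35, 27+12, 34+0) = 39
best[9] = max(4+39, 27+16, 34+4) = 43
One optimal cutting: 5 + 1 + 1 + 1 + 1 → ₹43.

43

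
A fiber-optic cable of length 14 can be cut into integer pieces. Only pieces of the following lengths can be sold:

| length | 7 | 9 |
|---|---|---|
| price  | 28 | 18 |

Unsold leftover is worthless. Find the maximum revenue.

Build f[k] bottom-up: f[k] = max over allowed piece i of (p[i] + f[k−i]).
f[1] = 0
f[2] = 0
f[3] = 0
f[4] = 0
f[5] = 0
f[6] = 0
f[7] = 28
f[8] = 28
f[9] = 28
f[10] = 28
f[11] = 28
f[12] = 28
f[13] = 28
f[14] = 56  (first piece 7, then f[7]=28)
One optimal cutting: 7 + 7 → $56.

56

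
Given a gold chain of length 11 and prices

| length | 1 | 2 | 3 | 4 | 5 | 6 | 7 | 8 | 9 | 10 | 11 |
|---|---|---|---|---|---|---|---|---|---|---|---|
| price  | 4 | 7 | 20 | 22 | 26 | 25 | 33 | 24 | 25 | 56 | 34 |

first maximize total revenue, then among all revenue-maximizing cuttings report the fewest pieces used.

5

Build r[k] bottom-up: r[k] = max over allowed piece i of (p[i] + r[k−i]).
r[1] = 4
r[2] = 8  (first piece 1, then r[1]=4)
r[3] = 20
r[4] = 24  (first piece 1, then r[3]=20)
r[5] = 28  (first piece 1, then r[4]=24)
r[6] = 40  (first piece 3, then r[3]=20)
r[7] = 44  (first piece 1, then r[6]=40)
r[8] = 48  (first piece 1, then r[7]=44)
r[9] = 60  (first piece 3, then r[6]=40)
r[10] = 64  (first piece 1, then r[9]=60)
r[11] = 68  (first piece 1, then r[10]=64)
Maximum revenue is $68.
Now minimize piece count subject to staying optimal: for each k, pieces[k] = 1 + min over i with p[i]+r[k−i]=r[k] of pieces[k−i].
pieces[8] = 4
pieces[9] = 3
pieces[10] = 4
pieces[11] = 5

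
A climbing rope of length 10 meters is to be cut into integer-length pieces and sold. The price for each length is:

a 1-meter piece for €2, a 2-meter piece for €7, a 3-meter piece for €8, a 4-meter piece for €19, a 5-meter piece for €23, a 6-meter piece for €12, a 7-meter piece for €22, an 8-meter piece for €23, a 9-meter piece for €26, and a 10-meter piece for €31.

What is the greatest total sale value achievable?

Build v[k] bottom-up: v[k] = max over allowed piece i of (p[i] + v[k−i]).
v[1] = 2
v[2] = 7
v[3] = 9  (first piece 1, then v[2]=7)
v[4] = 19
v[5] = 23
v[6] = 26  (first piece 2, then v[4]=19)
v[7] = 30  (first piece 2, then v[5]=23)
v[8] = 38  (first piece 4, then v[4]=19)
v[9] = 42  (first piece 4, then v[5]=23)
v[10] = 46  (first piece 5, then v[5]=23)
One optimal cutting: 5 + 5 → €23 + €23 = €46.

46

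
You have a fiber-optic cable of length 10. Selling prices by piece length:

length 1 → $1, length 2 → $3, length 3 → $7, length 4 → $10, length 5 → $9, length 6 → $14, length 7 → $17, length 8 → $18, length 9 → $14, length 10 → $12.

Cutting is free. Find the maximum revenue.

Consider every possible first cut. r[k] is the best of p[i]+r[k−i] over all sellable i≤k.
r[1] = 1
r[2] = max(1+1, 3+0) = 3
r[3] = max(1+3, 3+1, 7+0) = 7
r[4] = max(1+7, 3+3, 7+1, 10+0) = 10
r[5] = max(1+10, 3+7, 7+3, 10+1, 9+0) = 11
r[6] = max(1+11, 3+10, 7+7, 10+3, 9+1, 14+0) = 14
r[7] = max(1+14, 3+11, 7+10, …, 14+1, 17+0) = 17
r[8] = max(1+17, 3+14, 7+11, …, 17+1, 18+0) = 20
r[9] = max(1+20, 3+17, 7+14, …, 18+1, 14+0) = 21
r[10] = max(1+21, 3+20, 7+17, …, 14+1, 12+0) = 24
One optimal cutting: 4 + 3 + 3 → $10 + $7 + $7 = $24.

24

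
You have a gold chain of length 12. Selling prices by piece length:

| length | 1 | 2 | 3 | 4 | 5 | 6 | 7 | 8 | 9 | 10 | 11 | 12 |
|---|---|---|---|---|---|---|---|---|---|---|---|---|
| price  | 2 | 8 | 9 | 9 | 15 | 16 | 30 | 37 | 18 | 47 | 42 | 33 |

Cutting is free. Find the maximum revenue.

Build v[k] bottom-up: v[k] = max over allowed piece i of (p[i] + v[k−i]).
v[1] = 2
v[2] = 8
v[3] = 10  (first piece 1, then v[2]=8)
v[4] = 16  (first piece 2, then v[2]=8)
v[5] = 18  (first piece 1, then v[4]=16)
v[6] = 24  (first piece 2, then v[4]=16)
v[7] = 30
v[8] = 37
v[9] = 39  (first piece 1, then v[8]=37)
v[10] = 47
v[11] = 49  (first piece 1, then v[10]=47)
v[12] = 55  (first piece 2, then v[10]=47)
One optimal cutting: 10 + 2 → $47 + $8 = $55.

55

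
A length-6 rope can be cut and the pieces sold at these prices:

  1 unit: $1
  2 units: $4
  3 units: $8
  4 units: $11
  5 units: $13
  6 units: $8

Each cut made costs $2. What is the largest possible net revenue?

Let r[k] be the best obtainable value from length k. For each k, try every first piece i and keep the best of price[i] + r[k−i] minus the 2 cut fee when i<k.
r[1] = 1
r[2] = 4
r[3] = 8
r[4] = 11
r[5] = 13
r[6] = 14  (first piece 3, then r[3]=8)
One optimal plan: pieces 3 + 3 (1 cut) → $16 − $2 = $14.

14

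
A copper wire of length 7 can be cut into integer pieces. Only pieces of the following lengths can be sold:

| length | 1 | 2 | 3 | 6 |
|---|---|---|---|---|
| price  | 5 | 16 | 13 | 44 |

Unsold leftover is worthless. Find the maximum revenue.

53

Consider every possible first cut. best[k] is the best of p[i]+best[k−i] over all sellable i≤k.
best[1] = 5
best[2] = max(5+5, 16+0) = 16
best[3] = max(5+16, 16+5, 13+0) = 21
best[4] = max(5+21, 16+16, 13+5) = 32
best[5] = max(5+32, 16+21, 13+16) = 37
best[6] = max(5+37, 16+32, 13+21, 44+0) = 48
best[7] = max(5+48, 16+37, 13+32, 44+5) = 53
One optimal cutting: 2 + 2 + 2 + 1 → €53.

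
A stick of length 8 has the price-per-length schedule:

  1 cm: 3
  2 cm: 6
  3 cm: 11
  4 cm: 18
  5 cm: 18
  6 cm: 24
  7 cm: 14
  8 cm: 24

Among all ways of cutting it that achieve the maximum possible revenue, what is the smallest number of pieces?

2

Consider every possible first cut. r[k] is the best of p[i]+r[k−i] over all sellable i≤k.
r[1] = 3
r[2] = max(3+3, 6+0) = 6
r[3] = max(3+6, 6+3, 11+0) = 11
r[4] = max(3+11, 6+6, 11+3, 18+0) = 18
r[5] = max(3+18, 6+11, 11+6, 18+3, 18+0) = 21
r[6] = max(3+21, 6+18, 11+11, 18+6, 18+3, 24+0) = 24
r[7] = max(3+24, 6+21, 11+18, …, 24+3, 14+0) = 29
r[8] = max(3+29, 6+24, 11+21, …, 14+3, 24+0) = 36
Maximum revenue is 36.
Now minimize piece count subject to staying optimal: for each k, pieces[k] = 1 + min over i with p[i]+r[k−i]=r[k] of pieces[k−i].
pieces[5] = 2
pieces[6] = 1
pieces[7] = 2
pieces[8] = 2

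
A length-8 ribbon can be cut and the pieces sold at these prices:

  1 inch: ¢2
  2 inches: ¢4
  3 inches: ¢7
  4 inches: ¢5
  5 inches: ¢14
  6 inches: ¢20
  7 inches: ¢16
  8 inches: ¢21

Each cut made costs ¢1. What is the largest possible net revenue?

Consider every possible first cut. net[k] is the best of p[i]+net[k−i] over all sellable i≤k, charging 1 whenever i<k.
net[1] = 2
net[2] = max(2+2-1, 4+0) = 4
net[3] = max(2+4-1, 4+2-1, 7+0) = 7
net[4] = max(2+7-1, 4+4-1, 7+2-1, 5+0) = 8
net[5] = max(2+8-1, 4+7-1, 7+4-1, 5+2-1, 14+0) = 14
net[6] = max(2+14-1, 4+8-1, 7+7-1, 5+4-1, 14+2-1, 20+0) = 20
net[7] = max(2+20-1, 4+14-1, 7+8-1, …, 20+2-1, 16+0) = 21
net[8] = max(2+21-1, 4+20-1, 7+14-1, …, 16+2-1, 21+0) = 23
One optimal plan: pieces 6 + 2 (1 cut) → ¢24 − ¢1 = ¢23.

23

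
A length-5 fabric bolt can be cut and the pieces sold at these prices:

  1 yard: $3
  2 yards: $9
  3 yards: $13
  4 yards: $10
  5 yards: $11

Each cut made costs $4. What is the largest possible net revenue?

Build r[k] bottom-up: r[k] = max over allowed piece i of (p[i] + r[k−i]) − 4 per cut.
r[1] = 3
r[2] = max(3+3-4, 9+0) = 9
r[3] = max(3+9-4, 9+3-4, 13+0) = 13
r[4] = max(3+13-4, 9+9-4, 13+3-4, 10+0) = 14
r[5] = max(3+14-4, 9+13-4, 13+9-4, 10+3-4, 11+0) = 18
One optimal plan: pieces 3 + 2 (1 cut) → $22 − $4 = $18.

18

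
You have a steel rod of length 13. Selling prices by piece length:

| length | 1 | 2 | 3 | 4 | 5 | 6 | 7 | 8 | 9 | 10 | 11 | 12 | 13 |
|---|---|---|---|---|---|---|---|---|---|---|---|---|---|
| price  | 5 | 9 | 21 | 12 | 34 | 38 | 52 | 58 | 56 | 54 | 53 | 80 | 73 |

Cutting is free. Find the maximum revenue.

Let R[k] be the best obtainable value from length k. For each k, try every first piece i and keep the best of price[i] + R[k−i].
R[1] = 5
R[2] = 10  (first piece 1, then R[1]=5)
R[3] = 21
R[4] = 26  (first piece 1, then R[3]=21)
R[5] = 34
R[6] = 42  (first piece 3, then R[3]=21)
R[7] = 52
R[8] = 58
R[9] = 63  (first piece 1, then R[8]=58)
R[10] = 73  (first piece 3, then R[7]=52)
R[11] = 79  (first piece 3, then R[8]=58)
R[12] = 86  (first piece 5, then R[7]=52)
R[13] = 94  (first piece 3, then R[10]=73)
One optimal cutting: 7 + 3 + 3 → $52 + $21 + $21 = $94.

94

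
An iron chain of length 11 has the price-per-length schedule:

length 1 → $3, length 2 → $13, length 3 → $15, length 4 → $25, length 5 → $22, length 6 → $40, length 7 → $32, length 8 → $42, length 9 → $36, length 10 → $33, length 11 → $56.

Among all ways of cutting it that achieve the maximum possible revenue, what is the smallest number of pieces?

4

Let r[k] be the best obtainable value from length k. For each k, try every first piece i and keep the best of price[i] + r[k−i].
r[1] = 3
r[2] = 13
r[3] = 16  (first piece 1, then r[2]=13)
r[4] = 26  (first piece 2, then r[2]=13)
r[5] = 29  (first piece 1, then r[4]=26)
r[6] = 40
r[7] = 43  (first piece 1, then r[6]=40)
r[8] = 53  (first piece 2, then r[6]=40)
r[9] = 56  (first piece 1, then r[8]=53)
r[10] = 66  (first piece 2, then r[8]=53)
r[11] = 69  (first piece 1, then r[10]=66)
Maximum revenue is $69.
Now minimize piece count subject to staying optimal: for each k, pieces[k] = 1 + min over i with p[i]+r[k−i]=r[k] of pieces[k−i].
pieces[8] = 2
pieces[9] = 3
pieces[10] = 3
pieces[11] = 4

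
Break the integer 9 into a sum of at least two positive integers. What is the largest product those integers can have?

Let prod[k] be the best product for length k (with at least one cut). For each first piece i, the rest contributes max(k−i, prod[k−i]).
Small cases: prod[2]=1.
prod[3] = max(1*2, 2*1) = 2
prod[4] = max(1*3, 2*2, 3*1) = 4
prod[5] = max(1*4, 2*3, 3*2, 4*1) = 6
prod[6] = max(1*6, 2*4, 3*3, 4*2, 5*1) = 9
prod[7] = max(1*9, 2*6, 3*4, 4*3, 5*2, 6*1) = 12
prod[8] = max(1*12, 2*9, 3*6, …, 6*2, 7*1) = 18
prod[9] = max(1*18, 2*12, 3*9, …, 7*2, 8*1) = 27
One optimal split: 3 + 3 + 3; product 3*3*3 = 27.

27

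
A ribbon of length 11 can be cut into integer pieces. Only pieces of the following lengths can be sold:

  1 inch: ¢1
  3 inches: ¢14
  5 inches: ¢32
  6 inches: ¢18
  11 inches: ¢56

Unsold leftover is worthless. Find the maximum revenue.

65

Consider every possible first cut. best[k] is the best of p[i]+best[k−i] over all sellable i≤k.
best[1] = 1
best[2] = 2  (first piece 1, then best[1]=1)
best[3] = 14
best[4] = 15  (first piece 1, then best[3]=14)
best[5] = 32
best[6] = 33  (first piece 1, then best[5]=32)
best[7] = 34  (first piece 1, then best[6]=33)
best[8] = 46  (first piece 3, then best[5]=32)
best[9] = 47  (first piece 1, then best[8]=46)
best[10] = 64  (first piece 5, then best[5]=32)
best[11] = 65  (first piece 1, then best[10]=64)
One optimal cutting: 5 + 5 + 1 → ¢65.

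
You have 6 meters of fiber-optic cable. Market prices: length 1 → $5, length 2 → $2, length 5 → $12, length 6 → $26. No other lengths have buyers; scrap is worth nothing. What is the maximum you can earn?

Let f[k] be the best obtainable value from length k. For each k, try every first piece i and keep the best of price[i] + f[k−i].
f[1] = 5
f[2] = max(5+5, 2+0) = 10
f[3] = max(5+10, 2+5) = 15
f[4] = max(5+15, 2+10) = 20
f[5] = max(5+20, 2+15, 12+0) = 25
f[6] = max(5+25, 2+20, 12+5, 26+0) = 30
One optimal cutting: 1 + 1 + 1 + 1 + 1 + 1 → $30.

30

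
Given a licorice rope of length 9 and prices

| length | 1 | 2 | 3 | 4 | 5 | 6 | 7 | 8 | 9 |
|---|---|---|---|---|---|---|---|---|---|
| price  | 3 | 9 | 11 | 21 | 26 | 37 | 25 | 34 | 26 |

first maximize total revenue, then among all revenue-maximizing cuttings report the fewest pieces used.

3

Consider every possible first cut. r[k] is the best of p[i]+r[k−i] over all sellable i≤k.
r[1] = 3
r[2] = 9
r[3] = 12  (first piece 1, then r[2]=9)
r[4] = 21
r[5] = 26
r[6] = 37
r[7] = 40  (first piece 1, then r[6]=37)
r[8] = 46  (first piece 2, then r[6]=37)
r[9] = 49  (first piece 1, then r[8]=46)
Maximum revenue is ¢49.
Now minimize piece count subject to staying optimal: for each k, pieces[k] = 1 + min over i with p[i]+r[k−i]=r[k] of pieces[k−i].
pieces[6] = 1
pieces[7] = 2
pieces[8] = 2
pieces[9] = 3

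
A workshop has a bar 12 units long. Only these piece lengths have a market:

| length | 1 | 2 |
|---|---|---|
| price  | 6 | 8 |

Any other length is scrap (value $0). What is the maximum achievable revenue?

72

Let f[k] be the best obtainable value from length k. For each k, try every first piece i and keep the best of price[i] + f[k−i].
f[1] = 6
f[2] = 12  (first piece 1, then f[1]=6)
f[3] = 18  (first piece 1, then f[2]=12)
f[4] = 24  (first piece 1, then f[3]=18)
f[5] = 30  (first piece 1, then f[4]=24)
f[6] = 36  (first piece 1, then f[5]=30)
f[7] = 42  (first piece 1, then f[6]=36)
f[8] = 48  (first piece 1, then f[7]=42)
f[9] = 54  (first piece 1, then f[8]=48)
f[10] = 60  (first piece 1, then f[9]=54)
f[11] = 66  (first piece 1, then f[10]=60)
f[12] = 72  (first piece 1, then f[11]=66)
One optimal cutting: 1 + 1 + 1 + 1 + 1 + 1 + 1 + 1 + 1 + 1 + 1 + 1 → $72.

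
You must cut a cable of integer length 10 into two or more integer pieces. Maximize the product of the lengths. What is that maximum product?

36

Let prod[k] be the best product for length k (with at least one cut). For each first piece i, the rest contributes max(k−i, prod[k−i]).
prod[2] = 1×max(1,0) = 1×1 = 1
prod[3] = 1×max(2,1) = 1×2 = 2
prod[4] = 2×max(2,1) = 2×2 = 4
prod[5] = 2×max(3,2) = 2×3 = 6
prod[6] = 3×max(3,2) = 3×3 = 9
prod[7] = 2×max(5,6) = 2×6 = 12
prod[8] = 2×max(6,9) = 2×9 = 18
prod[9] = 3×max(6,9) = 3×9 = 27
prod[10] = 2×max(8,18) = 2×18 = 36
One optimal split: 3 + 3 + 2 + 2; product 3×3×2×2 = 36.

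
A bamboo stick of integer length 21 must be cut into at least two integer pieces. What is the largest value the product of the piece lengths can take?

2187

Define P[k] = max over 1≤i<k of i · max(k−i, P[k−i]); the inner max lets the remainder stay uncut if that's better.
P[2] = 1×max(1,0) = 1×1 = 1
P[3] = max(1×2, 2×1) = 2
P[4] = max(1×3, 2×2, 3×1) = 4
P[5] = max(1×4, 2×3, 3×2, 4×1) = 6
P[6] = max(1×6, 2×4, 3×3, 4×2, 5×1) = 9
P[7] = max(1×9, 2×6, 3×4, 4×3, 5×2, 6×1) = 12
P[8] = max(1×12, 2×9, 3×6, …, 6×2, 7×1) = 18
P[9] = max(1×18, 2×12, 3×9, …, 7×2, 8×1) = 27
P[10] = max(1×27, 2×18, 3×12, …, 8×2, 9×1) = 36
P[11] = max(1×36, 2×27, 3×18, …, 9×2, 10×1) = 54
P[12] = max(1×54, 2×36, 3×27, …, 10×2, 11×1) = 81
P[13] = max(1×81, 2×54, 3×36, …, 11×2, 12×1) = 108
P[14] = max(1×108, 2×81, 3×54, …, 12×2, 13×1) = 162
P[15] = max(1×162, 2×108, 3×81, …, 13×2, 14×1) = 243
P[16] = max(1×243, 2×162, 3×108, …, 14×2, 15×1) = 324
P[17] = max(1×324, 2×243, 3×162, …, 15×2, 16×1) = 486
P[18] = max(1×486, 2×324, 3×243, …, 16×2, 17×1) = 729
P[19] = max(1×729, 2×486, 3×324, …, 17×2, 18×1) = 972
P[20] = max(1×972, 2×729, 3×486, …, 18×2, 19×1) = 1458
P[21] = max(1×1458, 2×972, 3×729, …, 19×2, 20×1) = 2187
One optimal split: 3 + 3 + 3 + 3 + 3 + 3 + 3; product 3×3×3×3×3×3×3 = 2187.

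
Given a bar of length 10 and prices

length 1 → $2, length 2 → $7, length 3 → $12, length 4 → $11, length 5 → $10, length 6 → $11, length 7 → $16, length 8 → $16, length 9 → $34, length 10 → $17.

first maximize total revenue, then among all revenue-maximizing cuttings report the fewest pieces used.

Let r[k] be the best obtainable value from length k. For each k, try every first piece i and keep the best of price[i] + r[k−i].
r[1] = 2
r[2] = max(2+2, 7+0) = 7
r[3] = max(2+7, 7+2, 12+0) = 12
r[4] = max(2+12, 7+7, 12+2, 11+0) = 14
r[5] = max(2+14, 7+12, 12+7, 11+2, 10+0) = 19
r[6] = max(2+19, 7+14, 12+12, 11+7, 10+2, 11+0) = 24
r[7] = max(2+24, 7+19, 12+14, …, 11+2, 16+0) = 26
r[8] = max(2+26, 7+24, 12+19, …, 16+2, 16+0) = 31
r[9] = max(2+31, 7+26, 12+24, …, 16+2, 34+0) = 36
r[10] = max(2+36, 7+31, 12+26, …, 34+2, 17+0) = 38
Maximum revenue is $38.
Now minimize piece count subject to staying optimal: for each k, pieces[k] = 1 + min over i with p[i]+r[k−i]=r[k] of pieces[k−i].
pieces[7] = 3
pieces[8] = 3
pieces[9] = 3
pieces[10] = 4

4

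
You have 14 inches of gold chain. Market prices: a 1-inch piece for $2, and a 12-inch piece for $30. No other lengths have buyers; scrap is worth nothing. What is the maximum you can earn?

Consider every possible first cut. r[k] is the best of p[i]+r[k−i] over all sellable i≤k.
r[1] = 2
r[2] = 4  (first piece 1, then r[1]=2)
r[3] = 6  (first piece 1, then r[2]=4)
r[4] = 8  (first piece 1, then r[3]=6)
r[5] = 10  (first piece 1, then r[4]=8)
r[6] = 12  (first piece 1, then r[5]=10)
r[7] = 14  (first piece 1, then r[6]=12)
r[8] = 16  (first piece 1, then r[7]=14)
r[9] = 18  (first piece 1, then r[8]=16)
r[10] = 20  (first piece 1, then r[9]=18)
r[11] = 22  (first piece 1, then r[10]=20)
r[12] = max(2+22, 30+0) = 30
r[13] = max(2+30, 30+2) = 32
r[14] = max(2+32, 30+4) = 34
One optimal cutting: 12 + 1 + 1 → $34.

34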